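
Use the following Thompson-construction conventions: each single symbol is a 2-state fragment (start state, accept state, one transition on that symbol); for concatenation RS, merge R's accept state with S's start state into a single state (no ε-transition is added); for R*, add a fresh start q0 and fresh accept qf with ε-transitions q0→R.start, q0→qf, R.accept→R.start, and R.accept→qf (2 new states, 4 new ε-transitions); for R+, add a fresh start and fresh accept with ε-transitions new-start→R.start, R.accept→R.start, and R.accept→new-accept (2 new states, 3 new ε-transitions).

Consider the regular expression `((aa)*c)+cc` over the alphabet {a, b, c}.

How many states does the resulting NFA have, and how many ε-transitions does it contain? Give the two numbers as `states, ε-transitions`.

10, 7

By structural recursion:
Each of the 5 symbol leaves contributes 2 states and 0 ε-transitions.
  aa : 3 states, 0 ε-transitions
  (aa)* : 5 states, 4 ε-transitions
  (aa)*c : 6 states, 4 ε-transitions
  ((aa)*c)+ : 8 states, 7 ε-transitions
  ((aa)*c)+cc : 10 states, 7 ε-transitions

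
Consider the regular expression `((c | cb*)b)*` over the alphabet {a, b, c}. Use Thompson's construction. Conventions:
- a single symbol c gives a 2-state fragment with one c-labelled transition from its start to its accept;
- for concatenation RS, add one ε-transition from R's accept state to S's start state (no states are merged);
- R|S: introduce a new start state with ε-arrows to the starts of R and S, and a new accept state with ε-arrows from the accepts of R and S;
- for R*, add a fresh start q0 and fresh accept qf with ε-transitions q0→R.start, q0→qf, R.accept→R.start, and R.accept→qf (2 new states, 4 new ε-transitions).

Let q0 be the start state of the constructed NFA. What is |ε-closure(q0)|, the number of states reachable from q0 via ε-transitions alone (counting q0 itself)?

Work bottom-up. For each fragment F, track |ε-closure(F.start)| and whether F's accept lies in that closure (i.e. whether F accepts ε). A single-symbol fragment has closure size 1 and does not accept ε.
  b* — |closure| = 1 (new start) + 1 (body) + 1 (new accept) = 3
  cb* — |closure| equals the left operand's closure size = 1 (its accept is not ε-reachable, so the closure stops there)
  c | cb* — |closure| = 1 + 1 + 1 = 3 (the new accept is not ε-reachable since no branch accepts ε)
  (c | cb*)b — same as the first factor's closure: |closure| = 3
  ((c | cb*)b)* — the star's fresh start ε-reaches both the body's start and the fresh accept: |closure| = 2 + 3 = 5

5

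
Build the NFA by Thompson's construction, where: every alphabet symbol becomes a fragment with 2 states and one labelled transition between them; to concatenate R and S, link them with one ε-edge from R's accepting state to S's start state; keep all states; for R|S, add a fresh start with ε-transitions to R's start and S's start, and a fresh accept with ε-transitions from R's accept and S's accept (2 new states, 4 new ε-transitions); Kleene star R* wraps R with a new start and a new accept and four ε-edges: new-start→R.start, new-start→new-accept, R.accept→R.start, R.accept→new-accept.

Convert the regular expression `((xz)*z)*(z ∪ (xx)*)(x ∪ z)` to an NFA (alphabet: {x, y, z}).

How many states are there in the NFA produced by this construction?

26

Building bottom-up:
Each of the 8 symbol leaves contributes a 2-state fragment.
  xz — 4 states
  (xz)* — 6 states
  (xz)*z — 8 states
  ((xz)*z)* — 10 states
  xx — 4 states
  (xx)* — 6 states
  z ∪ (xx)* — 10 states
  x ∪ z — 6 states
  ((xz)*z)*(z ∪ (xx)*)(x ∪ z) — 26 states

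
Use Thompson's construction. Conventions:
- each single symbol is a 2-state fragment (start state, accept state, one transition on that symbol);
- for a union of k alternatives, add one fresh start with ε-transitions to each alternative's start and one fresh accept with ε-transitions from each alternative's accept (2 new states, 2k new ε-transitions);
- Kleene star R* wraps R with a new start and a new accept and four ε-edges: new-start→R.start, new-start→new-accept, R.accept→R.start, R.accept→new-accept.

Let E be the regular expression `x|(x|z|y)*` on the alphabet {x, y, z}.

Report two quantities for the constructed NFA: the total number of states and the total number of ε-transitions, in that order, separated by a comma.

Per subexpression:
Each of the 4 symbol leaves contributes 2 states and 0 ε-transitions.
  x|z|y → 8 states, 6 ε-transitions
  (x|z|y)* → 10 states, 10 ε-transitions
  x|(x|z|y)* → 14 states, 14 ε-transitions

14, 14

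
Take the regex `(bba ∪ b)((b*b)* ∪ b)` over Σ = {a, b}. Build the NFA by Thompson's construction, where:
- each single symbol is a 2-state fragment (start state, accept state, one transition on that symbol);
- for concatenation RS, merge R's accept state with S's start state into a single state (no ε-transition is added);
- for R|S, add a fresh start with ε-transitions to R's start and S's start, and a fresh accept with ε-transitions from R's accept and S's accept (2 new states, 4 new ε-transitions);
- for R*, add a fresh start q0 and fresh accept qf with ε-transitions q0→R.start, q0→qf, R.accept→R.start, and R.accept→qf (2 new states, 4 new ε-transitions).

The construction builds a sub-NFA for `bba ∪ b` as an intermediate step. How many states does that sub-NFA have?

8

Fragment for `bba ∪ b`:
Each of the 4 symbol leaves contributes a 2-state fragment.
  bba — 4 states
  bba ∪ b — 8 states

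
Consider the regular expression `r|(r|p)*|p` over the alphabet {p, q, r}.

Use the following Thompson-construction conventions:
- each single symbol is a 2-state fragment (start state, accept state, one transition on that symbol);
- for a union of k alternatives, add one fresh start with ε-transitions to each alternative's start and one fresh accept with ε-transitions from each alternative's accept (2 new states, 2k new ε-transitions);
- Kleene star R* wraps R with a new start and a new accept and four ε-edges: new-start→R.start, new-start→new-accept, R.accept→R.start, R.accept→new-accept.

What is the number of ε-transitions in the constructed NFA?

Recursing over subexpressions:
Each of the 4 symbol leaves contributes 0 ε-transitions.
  r|p — 4 ε-transitions
  (r|p)* — 8 ε-transitions
  r|(r|p)*|p — 14 ε-transitions

14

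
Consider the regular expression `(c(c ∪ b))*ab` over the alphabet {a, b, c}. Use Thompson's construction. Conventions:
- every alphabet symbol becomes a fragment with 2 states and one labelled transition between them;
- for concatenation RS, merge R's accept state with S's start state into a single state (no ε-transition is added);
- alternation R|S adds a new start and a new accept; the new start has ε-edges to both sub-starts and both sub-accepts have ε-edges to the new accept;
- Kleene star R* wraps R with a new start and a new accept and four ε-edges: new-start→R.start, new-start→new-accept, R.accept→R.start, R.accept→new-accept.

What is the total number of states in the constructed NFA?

Recursing over subexpressions:
Each of the 5 symbol leaves contributes a 2-state fragment.
  c ∪ b — 6 states
  c(c ∪ b) — 7 states
  (c(c ∪ b))* — 9 states
  (c(c ∪ b))*ab — 11 states

11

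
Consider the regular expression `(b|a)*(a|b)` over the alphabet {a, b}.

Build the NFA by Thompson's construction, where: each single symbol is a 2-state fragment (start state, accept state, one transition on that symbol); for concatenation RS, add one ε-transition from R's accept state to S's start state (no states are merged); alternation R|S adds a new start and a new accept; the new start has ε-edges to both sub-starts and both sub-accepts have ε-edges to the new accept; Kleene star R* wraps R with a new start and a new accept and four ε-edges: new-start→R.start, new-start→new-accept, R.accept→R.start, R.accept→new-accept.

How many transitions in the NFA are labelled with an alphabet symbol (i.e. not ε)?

4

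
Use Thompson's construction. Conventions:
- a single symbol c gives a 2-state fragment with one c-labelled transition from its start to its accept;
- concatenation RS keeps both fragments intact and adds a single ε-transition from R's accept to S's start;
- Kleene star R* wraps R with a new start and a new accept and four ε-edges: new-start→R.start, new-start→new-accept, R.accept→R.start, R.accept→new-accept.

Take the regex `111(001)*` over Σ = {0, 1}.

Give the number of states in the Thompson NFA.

14

Building bottom-up:
Each of the 6 symbol leaves contributes a 2-state fragment.
  001 = 6 states
  (001)* = 8 states
  111(001)* = 14 states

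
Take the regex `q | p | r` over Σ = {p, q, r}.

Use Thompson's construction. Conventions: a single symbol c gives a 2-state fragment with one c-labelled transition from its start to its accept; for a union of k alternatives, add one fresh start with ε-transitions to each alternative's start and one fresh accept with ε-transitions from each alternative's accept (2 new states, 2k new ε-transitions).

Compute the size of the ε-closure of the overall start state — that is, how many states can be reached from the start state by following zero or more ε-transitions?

Work bottom-up. For each fragment F, track |ε-closure(F.start)| and whether F's accept lies in that closure (i.e. whether F accepts ε). A single-symbol fragment has closure size 1 and does not accept ε.
  q | p | r : new start ε-reaches every alternative's start; none of them accept ε, so the new accept is not reached: |ε-closure| = 1 + 1 + 1 + 1 = 4

4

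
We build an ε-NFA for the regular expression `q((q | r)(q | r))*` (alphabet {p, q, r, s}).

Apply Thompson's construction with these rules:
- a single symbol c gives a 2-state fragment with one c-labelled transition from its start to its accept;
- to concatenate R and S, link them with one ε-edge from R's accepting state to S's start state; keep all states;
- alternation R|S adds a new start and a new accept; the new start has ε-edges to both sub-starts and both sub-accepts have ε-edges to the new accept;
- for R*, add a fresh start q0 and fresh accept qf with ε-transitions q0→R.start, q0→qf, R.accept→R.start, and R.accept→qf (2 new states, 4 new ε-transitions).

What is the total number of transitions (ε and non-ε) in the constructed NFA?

19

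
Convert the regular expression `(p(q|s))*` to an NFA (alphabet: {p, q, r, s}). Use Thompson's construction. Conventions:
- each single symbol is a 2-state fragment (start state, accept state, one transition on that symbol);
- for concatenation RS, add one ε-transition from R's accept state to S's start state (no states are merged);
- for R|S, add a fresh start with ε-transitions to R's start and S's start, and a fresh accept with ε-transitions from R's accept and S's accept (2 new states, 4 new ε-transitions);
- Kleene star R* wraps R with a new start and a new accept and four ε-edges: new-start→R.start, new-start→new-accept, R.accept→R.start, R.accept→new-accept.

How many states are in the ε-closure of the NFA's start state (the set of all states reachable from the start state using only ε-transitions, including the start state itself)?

3

Let C(F) = |ε-closure(F.start)| within fragment F, and note whether F accepts ε. Symbol fragments have C = 1 and do not accept ε. Then:
  q|s — C = 1 + 1 + 1 = 3 (the new accept is not ε-reachable since no branch accepts ε)
  p(q|s) — same as the first factor's closure: C = 1
  (p(q|s))* — C = 1 (new start) + 1 (body) + 1 (new accept) = 3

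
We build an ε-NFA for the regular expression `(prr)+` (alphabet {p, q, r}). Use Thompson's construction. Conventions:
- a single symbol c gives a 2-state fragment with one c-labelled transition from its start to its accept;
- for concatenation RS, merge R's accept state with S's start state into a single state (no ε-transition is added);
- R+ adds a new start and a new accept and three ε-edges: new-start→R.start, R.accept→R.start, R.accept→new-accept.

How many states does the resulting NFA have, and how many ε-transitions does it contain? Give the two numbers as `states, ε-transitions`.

6, 3

Per subexpression:
Each of the 3 symbol leaves contributes 2 states and 0 ε-transitions.
  prr = 4 states, 0 ε-transitions
  (prr)+ = 6 states, 3 ε-transitions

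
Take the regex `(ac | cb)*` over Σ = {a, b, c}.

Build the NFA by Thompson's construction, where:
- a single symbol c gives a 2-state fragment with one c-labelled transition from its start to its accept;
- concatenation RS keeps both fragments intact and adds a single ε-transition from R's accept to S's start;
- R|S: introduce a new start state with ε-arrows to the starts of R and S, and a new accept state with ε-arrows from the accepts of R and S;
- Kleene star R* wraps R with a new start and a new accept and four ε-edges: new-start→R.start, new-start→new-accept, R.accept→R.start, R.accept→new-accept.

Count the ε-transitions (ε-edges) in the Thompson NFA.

10

Bottom-up over the parse tree:
Each of the 4 symbol leaves contributes 0 ε-transitions.
  ac → 1 ε-transition
  cb → 1 ε-transition
  ac | cb → 6 ε-transitions
  (ac | cb)* → 10 ε-transitions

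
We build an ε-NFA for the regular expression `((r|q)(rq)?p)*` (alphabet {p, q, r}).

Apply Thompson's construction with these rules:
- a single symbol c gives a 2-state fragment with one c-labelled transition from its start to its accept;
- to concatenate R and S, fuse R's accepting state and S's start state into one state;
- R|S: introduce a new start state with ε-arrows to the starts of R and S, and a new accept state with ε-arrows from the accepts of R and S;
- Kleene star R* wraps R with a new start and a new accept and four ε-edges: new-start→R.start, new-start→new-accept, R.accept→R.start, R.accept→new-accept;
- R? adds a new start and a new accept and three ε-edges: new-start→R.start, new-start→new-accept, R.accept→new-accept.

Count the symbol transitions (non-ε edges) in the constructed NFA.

Per subexpression:
Each of the 5 symbol leaves contributes exactly 1 symbol transition.
  r|q : 2 symbol transitions
  rq : 2 symbol transitions
  (rq)? : 2 symbol transitions
  (r|q)(rq)?p : 5 symbol transitions
  ((r|q)(rq)?p)* : 5 symbol transitions

5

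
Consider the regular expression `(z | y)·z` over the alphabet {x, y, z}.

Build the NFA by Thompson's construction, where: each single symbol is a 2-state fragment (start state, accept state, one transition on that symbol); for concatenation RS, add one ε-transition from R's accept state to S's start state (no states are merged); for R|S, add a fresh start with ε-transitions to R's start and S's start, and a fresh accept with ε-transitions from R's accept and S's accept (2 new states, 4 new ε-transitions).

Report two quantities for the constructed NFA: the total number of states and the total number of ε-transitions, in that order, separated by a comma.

8, 5

Bottom-up over the parse tree:
Each of the 3 symbol leaves contributes 2 states and 0 ε-transitions.
  z | y → 6 states, 4 ε-transitions
  (z | y)·z → 8 states, 5 ε-transitions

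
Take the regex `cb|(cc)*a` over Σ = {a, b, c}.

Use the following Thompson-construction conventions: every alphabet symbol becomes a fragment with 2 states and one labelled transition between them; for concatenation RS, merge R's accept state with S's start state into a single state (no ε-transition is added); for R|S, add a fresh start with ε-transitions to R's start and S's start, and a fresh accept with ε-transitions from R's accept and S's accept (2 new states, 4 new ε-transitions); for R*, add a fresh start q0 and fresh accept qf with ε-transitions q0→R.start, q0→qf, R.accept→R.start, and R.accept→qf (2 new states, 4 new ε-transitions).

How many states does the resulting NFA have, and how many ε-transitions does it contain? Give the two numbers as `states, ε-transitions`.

11, 8

By structural recursion:
Each of the 5 symbol leaves contributes 2 states and 0 ε-transitions.
  cb : 3 states, 0 ε-transitions
  cc : 3 states, 0 ε-transitions
  (cc)* : 5 states, 4 ε-transitions
  (cc)*a : 6 states, 4 ε-transitions
  cb|(cc)*a : 11 states, 8 ε-transitions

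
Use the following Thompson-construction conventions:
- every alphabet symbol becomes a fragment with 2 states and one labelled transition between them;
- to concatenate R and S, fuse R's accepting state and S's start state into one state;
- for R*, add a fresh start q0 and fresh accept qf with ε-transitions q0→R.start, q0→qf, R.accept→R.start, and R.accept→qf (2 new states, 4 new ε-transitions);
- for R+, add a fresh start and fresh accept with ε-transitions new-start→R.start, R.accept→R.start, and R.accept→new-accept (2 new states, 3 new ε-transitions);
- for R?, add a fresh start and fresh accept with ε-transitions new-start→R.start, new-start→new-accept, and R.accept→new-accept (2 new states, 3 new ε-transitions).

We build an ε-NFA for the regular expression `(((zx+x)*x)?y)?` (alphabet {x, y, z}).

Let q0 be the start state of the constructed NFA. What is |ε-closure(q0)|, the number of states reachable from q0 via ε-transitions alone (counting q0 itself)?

7

Work bottom-up. For each fragment F, track |ε-closure(F.start)| and whether F's accept lies in that closure (i.e. whether F accepts ε). A single-symbol fragment has closure size 1 and does not accept ε.
  x+ → new start ε-reaches only the body's start; the new accept needs a symbol first: |ε-closure| = 1 + 1 = 2
  zx+x → |ε-closure| equals the left operand's closure size = 1 (its accept is not ε-reachable, so the closure stops there)
  (zx+x)* → new start has ε-edges to the inner start and to the new accept, so |ε-closure| = 2 + 1 = 3
  (zx+x)*x → |ε-closure| = 3 + (1−1) = 3 (closure spills across the concat boundary because the left factor accepts ε)
  ((zx+x)*x)? → new start has ε-edges to the inner start and to the new accept, so |ε-closure| = 2 + 3 = 5
  ((zx+x)*x)?y → the left operand accepts ε, so the closure extends into the next operand (the shared merged state is already counted); |ε-closure| = 5 + (1−1) = 5
  (((zx+x)*x)?y)? → new start has ε-edges to the inner start and to the new accept, so |ε-closure| = 2 + 5 = 7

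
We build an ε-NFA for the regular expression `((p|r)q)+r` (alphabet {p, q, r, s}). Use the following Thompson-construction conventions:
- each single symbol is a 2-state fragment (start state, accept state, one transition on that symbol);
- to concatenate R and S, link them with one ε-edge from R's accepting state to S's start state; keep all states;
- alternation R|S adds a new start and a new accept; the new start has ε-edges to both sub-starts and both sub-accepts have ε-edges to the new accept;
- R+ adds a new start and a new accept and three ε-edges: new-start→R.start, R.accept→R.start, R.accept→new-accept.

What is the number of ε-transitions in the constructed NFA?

9

Building bottom-up:
Each of the 4 symbol leaves contributes 0 ε-transitions.
  p|r — 4 ε-transitions
  (p|r)q — 5 ε-transitions
  ((p|r)q)+ — 8 ε-transitions
  ((p|r)q)+r — 9 ε-transitions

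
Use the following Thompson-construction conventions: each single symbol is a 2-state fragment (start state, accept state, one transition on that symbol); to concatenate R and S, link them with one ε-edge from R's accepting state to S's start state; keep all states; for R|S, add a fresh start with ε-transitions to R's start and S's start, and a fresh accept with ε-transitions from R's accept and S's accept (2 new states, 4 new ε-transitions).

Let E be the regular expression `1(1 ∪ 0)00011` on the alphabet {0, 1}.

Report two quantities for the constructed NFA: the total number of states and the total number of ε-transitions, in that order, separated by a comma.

Recursing over subexpressions:
Each of the 8 symbol leaves contributes 2 states and 0 ε-transitions.
  1 ∪ 0 — 6 states, 4 ε-transitions
  1(1 ∪ 0)00011 — 18 states, 10 ε-transitions

18, 10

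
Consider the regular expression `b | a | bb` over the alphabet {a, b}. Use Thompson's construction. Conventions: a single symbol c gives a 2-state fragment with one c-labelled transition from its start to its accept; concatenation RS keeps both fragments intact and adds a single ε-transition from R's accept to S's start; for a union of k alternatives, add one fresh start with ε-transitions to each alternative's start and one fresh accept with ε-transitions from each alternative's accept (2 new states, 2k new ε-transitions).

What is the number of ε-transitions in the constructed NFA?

7

Building bottom-up:
Each of the 4 symbol leaves contributes 0 ε-transitions.
  bb → 1 ε-transition
  b | a | bb → 7 ε-transitions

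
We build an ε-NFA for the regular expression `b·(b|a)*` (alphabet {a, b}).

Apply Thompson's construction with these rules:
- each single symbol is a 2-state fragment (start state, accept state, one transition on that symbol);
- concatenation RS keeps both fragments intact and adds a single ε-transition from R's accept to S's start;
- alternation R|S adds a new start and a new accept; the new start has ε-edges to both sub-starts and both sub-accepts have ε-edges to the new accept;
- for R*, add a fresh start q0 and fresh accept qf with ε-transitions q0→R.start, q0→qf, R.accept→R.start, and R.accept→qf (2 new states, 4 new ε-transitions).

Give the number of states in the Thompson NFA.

Recursing over subexpressions:
Each of the 3 symbol leaves contributes a 2-state fragment.
  b|a = 6 states
  (b|a)* = 8 states
  b·(b|a)* = 10 states

10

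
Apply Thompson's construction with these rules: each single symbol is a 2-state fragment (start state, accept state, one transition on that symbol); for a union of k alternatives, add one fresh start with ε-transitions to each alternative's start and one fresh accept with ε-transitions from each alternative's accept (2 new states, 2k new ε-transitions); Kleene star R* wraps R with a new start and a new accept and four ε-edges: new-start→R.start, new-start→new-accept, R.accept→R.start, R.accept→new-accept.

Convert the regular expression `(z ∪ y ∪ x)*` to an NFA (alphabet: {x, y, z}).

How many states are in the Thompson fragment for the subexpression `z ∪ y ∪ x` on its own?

Fragment for `z ∪ y ∪ x`:
Each of the 3 symbol leaves contributes a 2-state fragment.
  z ∪ y ∪ x → 8 states

8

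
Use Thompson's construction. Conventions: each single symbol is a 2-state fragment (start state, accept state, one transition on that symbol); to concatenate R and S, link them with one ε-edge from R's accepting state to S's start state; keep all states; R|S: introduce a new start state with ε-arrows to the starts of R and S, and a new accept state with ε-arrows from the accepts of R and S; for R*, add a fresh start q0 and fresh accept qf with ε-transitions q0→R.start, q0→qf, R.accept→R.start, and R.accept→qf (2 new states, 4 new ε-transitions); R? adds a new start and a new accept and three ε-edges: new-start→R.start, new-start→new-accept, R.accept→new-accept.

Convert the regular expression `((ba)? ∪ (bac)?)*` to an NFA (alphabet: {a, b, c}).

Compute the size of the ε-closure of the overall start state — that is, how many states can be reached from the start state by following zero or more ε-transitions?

10

Work bottom-up. For each fragment F, track |ε-closure(F.start)| and whether F's accept lies in that closure (i.e. whether F accepts ε). A single-symbol fragment has closure size 1 and does not accept ε.
  ba → C equals the left operand's closure size = 1 (its accept is not ε-reachable, so the closure stops there)
  (ba)? → C = 1 (new start) + 1 (body) + 1 (new accept, via ε) = 3
  bac → C equals the left operand's closure size = 1 (its accept is not ε-reachable, so the closure stops there)
  (bac)? → C = 1 (new start) + 1 (body) + 1 (new accept, via ε) = 3
  (ba)? ∪ (bac)? → C = 1 (new start) + (3 + 3) + 1 (new accept, since some branch ε-reaches its own accept) = 8
  ((ba)? ∪ (bac)?)* → C = 1 (new start) + 8 (body) + 1 (new accept) = 10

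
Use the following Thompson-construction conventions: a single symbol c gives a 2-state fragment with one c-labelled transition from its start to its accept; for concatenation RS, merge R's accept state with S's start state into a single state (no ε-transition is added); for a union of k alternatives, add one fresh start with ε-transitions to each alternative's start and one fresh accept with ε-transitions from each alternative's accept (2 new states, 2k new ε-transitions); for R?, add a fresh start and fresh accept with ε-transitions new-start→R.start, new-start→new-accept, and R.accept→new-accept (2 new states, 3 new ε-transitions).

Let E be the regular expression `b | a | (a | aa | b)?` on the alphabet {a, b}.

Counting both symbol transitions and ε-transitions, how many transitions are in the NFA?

21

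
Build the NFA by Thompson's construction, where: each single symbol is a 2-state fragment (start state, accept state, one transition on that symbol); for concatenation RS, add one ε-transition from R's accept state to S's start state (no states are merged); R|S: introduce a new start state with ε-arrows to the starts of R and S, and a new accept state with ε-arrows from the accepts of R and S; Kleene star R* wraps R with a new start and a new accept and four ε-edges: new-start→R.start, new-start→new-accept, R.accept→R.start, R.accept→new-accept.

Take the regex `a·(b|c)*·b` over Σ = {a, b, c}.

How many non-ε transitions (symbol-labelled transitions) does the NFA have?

4

Per subexpression:
Each of the 4 symbol leaves contributes exactly 1 symbol transition.
  b|c → 2 symbol transitions
  (b|c)* → 2 symbol transitions
  a·(b|c)*·b → 4 symbol transitions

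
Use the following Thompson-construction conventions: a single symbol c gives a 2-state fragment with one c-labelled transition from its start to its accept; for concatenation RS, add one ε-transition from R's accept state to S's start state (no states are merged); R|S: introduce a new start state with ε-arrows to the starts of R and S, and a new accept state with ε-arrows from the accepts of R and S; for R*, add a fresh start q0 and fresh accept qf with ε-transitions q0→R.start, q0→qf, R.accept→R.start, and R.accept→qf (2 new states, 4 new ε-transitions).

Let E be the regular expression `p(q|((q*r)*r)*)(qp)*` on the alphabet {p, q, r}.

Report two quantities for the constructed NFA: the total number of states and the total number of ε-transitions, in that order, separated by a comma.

24, 25

Building bottom-up:
Each of the 7 symbol leaves contributes 2 states and 0 ε-transitions.
  q* = 4 states, 4 ε-transitions
  q*r = 6 states, 5 ε-transitions
  (q*r)* = 8 states, 9 ε-transitions
  (q*r)*r = 10 states, 10 ε-transitions
  ((q*r)*r)* = 12 states, 14 ε-transitions
  q|((q*r)*r)* = 16 states, 18 ε-transitions
  qp = 4 states, 1 ε-transition
  (qp)* = 6 states, 5 ε-transitions
  p(q|((q*r)*r)*)(qp)* = 24 states, 25 ε-transitions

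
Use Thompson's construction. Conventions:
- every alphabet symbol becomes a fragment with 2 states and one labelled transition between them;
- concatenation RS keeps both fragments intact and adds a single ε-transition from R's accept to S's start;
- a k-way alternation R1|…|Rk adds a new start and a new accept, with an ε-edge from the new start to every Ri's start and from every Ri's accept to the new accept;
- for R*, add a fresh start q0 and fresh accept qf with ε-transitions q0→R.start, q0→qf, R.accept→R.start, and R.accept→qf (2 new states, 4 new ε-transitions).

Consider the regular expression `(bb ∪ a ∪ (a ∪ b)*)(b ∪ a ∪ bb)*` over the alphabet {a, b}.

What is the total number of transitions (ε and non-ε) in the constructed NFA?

Per subexpression:
Each of the 9 symbol leaves contributes 1 transition (1 symbol, 0 ε).
  bb = 3 transitions (2 symbol, 1 ε)
  a ∪ b = 6 transitions (2 symbol, 4 ε)
  (a ∪ b)* = 10 transitions (2 symbol, 8 ε)
  bb ∪ a ∪ (a ∪ b)* = 20 transitions (5 symbol, 15 ε)
  bb = 3 transitions (2 symbol, 1 ε)
  b ∪ a ∪ bb = 11 transitions (4 symbol, 7 ε)
  (b ∪ a ∪ bb)* = 15 transitions (4 symbol, 11 ε)
  (bb ∪ a ∪ (a ∪ b)*)(b ∪ a ∪ bb)* = 36 transitions (9 symbol, 27 ε)

36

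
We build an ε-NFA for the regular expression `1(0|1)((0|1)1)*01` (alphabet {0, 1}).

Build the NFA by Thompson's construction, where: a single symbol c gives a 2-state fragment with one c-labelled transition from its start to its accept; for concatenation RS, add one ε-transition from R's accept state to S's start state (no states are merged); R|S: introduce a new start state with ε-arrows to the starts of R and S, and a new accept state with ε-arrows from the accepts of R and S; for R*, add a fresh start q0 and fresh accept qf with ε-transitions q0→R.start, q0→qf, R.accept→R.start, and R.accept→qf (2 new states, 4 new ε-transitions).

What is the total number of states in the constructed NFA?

By structural recursion:
Each of the 8 symbol leaves contributes a 2-state fragment.
  0|1 — 6 states
  0|1 — 6 states
  (0|1)1 — 8 states
  ((0|1)1)* — 10 states
  1(0|1)((0|1)1)*01 — 22 states

22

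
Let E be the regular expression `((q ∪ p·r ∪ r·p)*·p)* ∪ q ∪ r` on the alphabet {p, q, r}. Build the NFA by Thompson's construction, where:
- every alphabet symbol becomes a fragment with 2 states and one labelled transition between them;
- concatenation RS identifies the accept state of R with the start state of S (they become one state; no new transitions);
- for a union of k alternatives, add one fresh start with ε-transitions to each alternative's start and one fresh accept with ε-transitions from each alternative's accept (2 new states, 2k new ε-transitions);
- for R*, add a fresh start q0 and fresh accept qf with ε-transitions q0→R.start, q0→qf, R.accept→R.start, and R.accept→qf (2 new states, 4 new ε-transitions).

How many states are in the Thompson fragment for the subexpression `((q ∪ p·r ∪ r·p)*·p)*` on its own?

15

Fragment for `((q ∪ p·r ∪ r·p)*·p)*`:
Each of the 6 symbol leaves contributes a 2-state fragment.
  p·r → 3 states
  r·p → 3 states
  q ∪ p·r ∪ r·p → 10 states
  (q ∪ p·r ∪ r·p)* → 12 states
  (q ∪ p·r ∪ r·p)*·p → 13 states
  ((q ∪ p·r ∪ r·p)*·p)* → 15 states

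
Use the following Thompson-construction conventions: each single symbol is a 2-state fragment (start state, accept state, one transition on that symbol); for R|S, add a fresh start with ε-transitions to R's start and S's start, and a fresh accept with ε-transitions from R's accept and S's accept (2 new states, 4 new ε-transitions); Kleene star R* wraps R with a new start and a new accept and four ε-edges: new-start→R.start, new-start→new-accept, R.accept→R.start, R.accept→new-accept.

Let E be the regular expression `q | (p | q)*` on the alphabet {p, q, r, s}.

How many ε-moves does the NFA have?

Building bottom-up:
Each of the 3 symbol leaves contributes 0 ε-transitions.
  p | q = 4 ε-transitions
  (p | q)* = 8 ε-transitions
  q | (p | q)* = 12 ε-transitions

12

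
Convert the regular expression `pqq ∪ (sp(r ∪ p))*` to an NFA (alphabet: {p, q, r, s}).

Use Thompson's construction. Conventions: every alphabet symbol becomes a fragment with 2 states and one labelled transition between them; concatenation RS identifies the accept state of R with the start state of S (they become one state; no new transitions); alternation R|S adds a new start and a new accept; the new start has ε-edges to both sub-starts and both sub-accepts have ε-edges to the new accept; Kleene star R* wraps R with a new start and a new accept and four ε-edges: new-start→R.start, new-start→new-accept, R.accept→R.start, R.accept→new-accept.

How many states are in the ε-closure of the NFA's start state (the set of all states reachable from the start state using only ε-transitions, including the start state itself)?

Work bottom-up. For each fragment F, track |ε-closure(F.start)| and whether F's accept lies in that closure (i.e. whether F accepts ε). A single-symbol fragment has closure size 1 and does not accept ε.
  pqq — C equals the left operand's closure size = 1 (its accept is not ε-reachable, so the closure stops there)
  r ∪ p — new start ε-reaches every alternative's start; none of them accept ε, so the new accept is not reached: C = 1 + 1 + 1 = 3
  sp(r ∪ p) — C equals the left operand's closure size = 1 (its accept is not ε-reachable, so the closure stops there)
  (sp(r ∪ p))* — the star's fresh start ε-reaches both the body's start and the fresh accept: C = 2 + 1 = 3
  pqq ∪ (sp(r ∪ p))* — new start ε-reaches every alternative's start; at least one alternative accepts ε, so the union's new accept is reached too: C = 1 + 1 + 3 + 1 = 6

6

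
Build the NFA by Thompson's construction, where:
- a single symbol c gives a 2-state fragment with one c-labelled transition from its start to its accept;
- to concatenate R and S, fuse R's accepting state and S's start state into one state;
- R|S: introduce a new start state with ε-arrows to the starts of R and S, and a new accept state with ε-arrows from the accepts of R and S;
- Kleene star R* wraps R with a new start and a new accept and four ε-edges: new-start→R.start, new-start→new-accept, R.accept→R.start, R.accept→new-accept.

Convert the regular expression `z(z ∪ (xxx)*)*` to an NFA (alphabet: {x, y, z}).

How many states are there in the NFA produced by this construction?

13

Building bottom-up:
Each of the 5 symbol leaves contributes a 2-state fragment.
  xxx → 4 states
  (xxx)* → 6 states
  z ∪ (xxx)* → 10 states
  (z ∪ (xxx)*)* → 12 states
  z(z ∪ (xxx)*)* → 13 states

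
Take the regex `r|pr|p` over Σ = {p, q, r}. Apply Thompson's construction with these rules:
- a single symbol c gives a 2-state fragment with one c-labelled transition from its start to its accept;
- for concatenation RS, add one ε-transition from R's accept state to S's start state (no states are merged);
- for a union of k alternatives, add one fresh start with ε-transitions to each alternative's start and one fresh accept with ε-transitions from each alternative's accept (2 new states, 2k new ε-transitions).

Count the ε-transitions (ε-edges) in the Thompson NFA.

Building bottom-up:
Each of the 4 symbol leaves contributes 0 ε-transitions.
  pr — 1 ε-transition
  r|pr|p — 7 ε-transitions

7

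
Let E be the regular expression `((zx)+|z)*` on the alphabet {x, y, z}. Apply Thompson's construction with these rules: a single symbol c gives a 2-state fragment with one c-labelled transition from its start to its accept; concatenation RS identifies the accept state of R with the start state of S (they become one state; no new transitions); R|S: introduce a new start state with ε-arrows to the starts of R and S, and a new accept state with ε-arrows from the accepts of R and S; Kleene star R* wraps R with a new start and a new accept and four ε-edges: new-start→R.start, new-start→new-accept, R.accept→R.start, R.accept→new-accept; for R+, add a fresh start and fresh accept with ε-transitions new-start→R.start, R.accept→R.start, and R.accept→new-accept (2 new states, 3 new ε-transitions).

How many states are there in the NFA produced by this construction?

11

Per subexpression:
Each of the 3 symbol leaves contributes a 2-state fragment.
  zx → 3 states
  (zx)+ → 5 states
  (zx)+|z → 9 states
  ((zx)+|z)* → 11 states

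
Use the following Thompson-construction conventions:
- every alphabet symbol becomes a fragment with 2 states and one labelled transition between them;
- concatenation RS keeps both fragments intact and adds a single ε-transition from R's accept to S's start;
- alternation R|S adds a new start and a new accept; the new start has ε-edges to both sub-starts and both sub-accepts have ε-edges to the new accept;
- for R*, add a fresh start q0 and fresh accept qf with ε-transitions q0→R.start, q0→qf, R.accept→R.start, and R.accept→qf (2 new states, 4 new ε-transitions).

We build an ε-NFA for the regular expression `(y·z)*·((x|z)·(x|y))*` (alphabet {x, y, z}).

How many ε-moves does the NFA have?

Per subexpression:
Each of the 6 symbol leaves contributes 0 ε-transitions.
  y·z → 1 ε-transition
  (y·z)* → 5 ε-transitions
  x|z → 4 ε-transitions
  x|y → 4 ε-transitions
  (x|z)·(x|y) → 9 ε-transitions
  ((x|z)·(x|y))* → 13 ε-transitions
  (y·z)*·((x|z)·(x|y))* → 19 ε-transitions

19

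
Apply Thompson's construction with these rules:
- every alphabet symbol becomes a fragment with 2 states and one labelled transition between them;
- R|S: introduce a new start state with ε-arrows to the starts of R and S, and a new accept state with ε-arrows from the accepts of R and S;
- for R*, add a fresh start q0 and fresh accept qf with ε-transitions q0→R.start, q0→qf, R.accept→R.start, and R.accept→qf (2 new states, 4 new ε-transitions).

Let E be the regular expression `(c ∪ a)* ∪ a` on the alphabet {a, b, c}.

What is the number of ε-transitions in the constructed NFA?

Bottom-up over the parse tree:
Each of the 3 symbol leaves contributes 0 ε-transitions.
  c ∪ a — 4 ε-transitions
  (c ∪ a)* — 8 ε-transitions
  (c ∪ a)* ∪ a — 12 ε-transitions

12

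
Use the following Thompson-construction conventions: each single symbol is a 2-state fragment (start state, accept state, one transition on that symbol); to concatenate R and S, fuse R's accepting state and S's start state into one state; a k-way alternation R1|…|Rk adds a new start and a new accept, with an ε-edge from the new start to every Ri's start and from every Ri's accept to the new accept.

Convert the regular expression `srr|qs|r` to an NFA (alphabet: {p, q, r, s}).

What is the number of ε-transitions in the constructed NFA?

6

Recursing over subexpressions:
Each of the 6 symbol leaves contributes 0 ε-transitions.
  srr = 0 ε-transitions
  qs = 0 ε-transitions
  srr|qs|r = 6 ε-transitions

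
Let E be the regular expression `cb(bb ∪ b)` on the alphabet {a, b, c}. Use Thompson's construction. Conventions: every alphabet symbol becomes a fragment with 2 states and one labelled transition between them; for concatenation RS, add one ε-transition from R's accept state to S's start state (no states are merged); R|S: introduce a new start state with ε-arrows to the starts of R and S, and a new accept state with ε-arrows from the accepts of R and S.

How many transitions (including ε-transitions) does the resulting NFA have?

12

Recursing over subexpressions:
Each of the 5 symbol leaves contributes 1 transition (1 symbol, 0 ε).
  bb → 3 transitions (2 symbol, 1 ε)
  bb ∪ b → 8 transitions (3 symbol, 5 ε)
  cb(bb ∪ b) → 12 transitions (5 symbol, 7 ε)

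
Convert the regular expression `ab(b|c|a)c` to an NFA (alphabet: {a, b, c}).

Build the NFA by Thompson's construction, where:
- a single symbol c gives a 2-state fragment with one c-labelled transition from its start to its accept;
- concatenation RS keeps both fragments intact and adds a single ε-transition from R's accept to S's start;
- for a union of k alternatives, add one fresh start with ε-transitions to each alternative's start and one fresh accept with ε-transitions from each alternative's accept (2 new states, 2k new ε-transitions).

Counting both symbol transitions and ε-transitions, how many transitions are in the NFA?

15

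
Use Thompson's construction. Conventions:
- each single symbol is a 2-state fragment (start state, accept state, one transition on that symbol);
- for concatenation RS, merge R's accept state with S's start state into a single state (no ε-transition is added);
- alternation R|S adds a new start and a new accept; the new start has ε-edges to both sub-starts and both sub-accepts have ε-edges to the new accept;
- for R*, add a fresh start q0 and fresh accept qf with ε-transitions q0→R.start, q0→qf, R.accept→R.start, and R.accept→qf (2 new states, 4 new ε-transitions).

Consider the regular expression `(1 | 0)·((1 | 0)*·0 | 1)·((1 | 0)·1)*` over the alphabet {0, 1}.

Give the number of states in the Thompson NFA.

Bottom-up over the parse tree:
Each of the 9 symbol leaves contributes a 2-state fragment.
  1 | 0 → 6 states
  1 | 0 → 6 states
  (1 | 0)* → 8 states
  (1 | 0)*·0 → 9 states
  (1 | 0)*·0 | 1 → 13 states
  1 | 0 → 6 states
  (1 | 0)·1 → 7 states
  ((1 | 0)·1)* → 9 states
  (1 | 0)·((1 | 0)*·0 | 1)·((1 | 0)·1)* → 26 states

26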